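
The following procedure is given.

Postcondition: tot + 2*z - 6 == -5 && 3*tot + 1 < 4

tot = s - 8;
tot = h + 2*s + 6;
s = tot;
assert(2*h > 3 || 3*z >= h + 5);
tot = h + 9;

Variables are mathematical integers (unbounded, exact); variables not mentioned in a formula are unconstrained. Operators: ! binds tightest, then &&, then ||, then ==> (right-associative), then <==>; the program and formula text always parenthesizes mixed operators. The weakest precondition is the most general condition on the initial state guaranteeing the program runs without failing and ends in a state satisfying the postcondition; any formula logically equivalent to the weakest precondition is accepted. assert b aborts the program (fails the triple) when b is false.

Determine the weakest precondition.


Working backward. After the program, the postcondition tot + 2*z - 6 == -5 && 3*tot + 1 < 4 must hold; in canonical form it is tot + 2*z == 1 && 3*tot < 3.
Before tot := h + 9: h + 2*z == -8 && 3*h < -24
Before assert 2*h > 3 || 3*z >= h + 5: (2*h > 3 || 3*z >= h + 5) && h + 2*z == -8 && 3*h < -24
Before s := tot: (2*h > 3 || 3*z >= h + 5) && h + 2*z == -8 && 3*h < -24
Before tot := h + 2*s + 6: (2*h > 3 || 3*z >= h + 5) && h + 2*z == -8 && 3*h < -24
Before tot := s - 8: (2*h > 3 || 3*z >= h + 5) && h + 2*z == -8 && 3*h < -24
Answer: WP = (2*h > 3 || 3*z >= h + 5) && h + 2*z == -8 && 3*h < -24


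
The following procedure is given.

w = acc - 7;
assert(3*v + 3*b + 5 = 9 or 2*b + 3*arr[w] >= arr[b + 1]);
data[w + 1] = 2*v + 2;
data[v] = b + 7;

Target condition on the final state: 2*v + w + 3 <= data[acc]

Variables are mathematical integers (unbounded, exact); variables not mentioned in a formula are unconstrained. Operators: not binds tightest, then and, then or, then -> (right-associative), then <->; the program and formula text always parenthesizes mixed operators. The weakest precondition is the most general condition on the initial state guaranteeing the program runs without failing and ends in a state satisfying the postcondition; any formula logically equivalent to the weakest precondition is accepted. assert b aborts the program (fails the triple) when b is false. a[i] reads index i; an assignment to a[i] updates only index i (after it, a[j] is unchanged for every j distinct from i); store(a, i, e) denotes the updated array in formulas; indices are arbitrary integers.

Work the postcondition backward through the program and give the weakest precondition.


Working backward. After the program, the postcondition 2*v + w + 3 <= data[acc] must hold; in canonical form it is 2*v + w <= data[acc] - 3.
Before data[v] := b + 7: 2*v + w <= store(data, v, b + 7)[acc] - 3
Before data[w + 1] := 2*v + 2: 2*v + w <= store(store(data, w + 1, 2*v + 2), v, b + 7)[acc] - 3
Before assert 3*v + 3*b + 5 = 9 or 2*b + 3*arr[w] >= arr[b + 1]: (3*b + 3*v = 4 or 3*arr[w] + 2*b >= arr[b + 1]) and 2*v + w <= store(store(data, w + 1, 2*v + 2), v, b + 7)[acc] - 3
Before w := acc - 7: (3*b + 3*v = 4 or 3*arr[acc - 7] + 2*b >= arr[b + 1]) and acc + 2*v <= store(store(data, acc - 6, 2*v + 2), v, b + 7)[acc] + 4
Answer: WP = (3*b + 3*v = 4 or 3*arr[acc - 7] + 2*b >= arr[b + 1]) and acc + 2*v <= store(store(data, acc - 6, 2*v + 2), v, b + 7)[acc] + 4


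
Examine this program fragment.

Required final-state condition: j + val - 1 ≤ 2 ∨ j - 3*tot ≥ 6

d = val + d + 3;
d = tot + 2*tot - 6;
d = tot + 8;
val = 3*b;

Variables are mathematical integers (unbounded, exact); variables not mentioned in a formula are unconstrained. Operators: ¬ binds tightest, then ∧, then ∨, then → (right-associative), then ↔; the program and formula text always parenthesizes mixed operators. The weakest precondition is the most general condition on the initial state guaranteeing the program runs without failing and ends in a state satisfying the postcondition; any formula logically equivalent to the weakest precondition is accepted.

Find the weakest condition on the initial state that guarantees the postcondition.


Working backward. After the program, the postcondition j + val - 1 ≤ 2 ∨ j - 3*tot ≥ 6 must hold; in canonical form it is j + val ≤ 3 ∨ j ≥ 3*tot + 6.
Before val := 3*b: 3*b + j ≤ 3 ∨ j ≥ 3*tot + 6
Before d := tot + 8: 3*b + j ≤ 3 ∨ j ≥ 3*tot + 6
Before d := tot + 2*tot - 6: 3*b + j ≤ 3 ∨ j ≥ 3*tot + 6
Before d := val + d + 3: 3*b + j ≤ 3 ∨ j ≥ 3*tot + 6
Answer: WP = 3*b + j ≤ 3 ∨ j ≥ 3*tot + 6


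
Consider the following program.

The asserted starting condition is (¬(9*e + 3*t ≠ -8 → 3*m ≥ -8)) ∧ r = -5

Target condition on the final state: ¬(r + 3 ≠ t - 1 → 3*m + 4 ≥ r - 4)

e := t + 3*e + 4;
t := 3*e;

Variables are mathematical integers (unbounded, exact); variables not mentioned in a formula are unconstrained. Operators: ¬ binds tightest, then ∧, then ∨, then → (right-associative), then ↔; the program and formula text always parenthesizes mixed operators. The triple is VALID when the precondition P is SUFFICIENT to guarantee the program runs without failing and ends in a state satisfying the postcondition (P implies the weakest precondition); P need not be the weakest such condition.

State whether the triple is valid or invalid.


Working backward. After the program, the postcondition ¬(r + 3 ≠ t - 1 → 3*m + 4 ≥ r - 4) must hold; in canonical form it is ¬(r ≠ t - 4 → 3*m ≥ r - 8).
Before t := 3*e: ¬(r ≠ 3*e - 4 → 3*m ≥ r - 8)
Before e := t + 3*e + 4: ¬(r ≠ 9*e + 3*t + 8 → 3*m ≥ r - 8)
The weakest precondition is ¬(r ≠ 9*e + 3*t + 8 → 3*m ≥ r - 8).
Check whether (¬(9*e + 3*t ≠ -8 → 3*m ≥ -8)) ∧ r = -5 implies it.
Countermodel: at the initial state e = 0, m = -3, r = -5, t = 0, the precondition holds but the weakest precondition fails.
Answer: invalid


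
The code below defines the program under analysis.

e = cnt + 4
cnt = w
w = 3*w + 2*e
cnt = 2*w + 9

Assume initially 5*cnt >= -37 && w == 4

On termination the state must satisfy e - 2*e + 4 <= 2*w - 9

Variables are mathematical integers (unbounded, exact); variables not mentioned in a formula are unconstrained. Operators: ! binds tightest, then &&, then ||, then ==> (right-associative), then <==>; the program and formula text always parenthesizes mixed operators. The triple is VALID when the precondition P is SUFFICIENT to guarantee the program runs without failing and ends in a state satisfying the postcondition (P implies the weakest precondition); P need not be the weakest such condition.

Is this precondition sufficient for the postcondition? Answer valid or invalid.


Working backward. After the program, the postcondition e - 2*e + 4 <= 2*w - 9 must hold; in canonical form it is e + 2*w >= 13.
Before cnt := 2*w + 9: e + 2*w >= 13
Before w := 3*w + 2*e: 5*e + 6*w >= 13
Before cnt := w: 5*e + 6*w >= 13
Before e := cnt + 4: 5*cnt + 6*w >= -7
The weakest precondition is 5*cnt + 6*w >= -7.
Check whether 5*cnt >= -37 && w == 4 implies it.
Countermodel: at the initial state cnt = -7, w = 4, the precondition holds but the weakest precondition fails.
Answer: invalid


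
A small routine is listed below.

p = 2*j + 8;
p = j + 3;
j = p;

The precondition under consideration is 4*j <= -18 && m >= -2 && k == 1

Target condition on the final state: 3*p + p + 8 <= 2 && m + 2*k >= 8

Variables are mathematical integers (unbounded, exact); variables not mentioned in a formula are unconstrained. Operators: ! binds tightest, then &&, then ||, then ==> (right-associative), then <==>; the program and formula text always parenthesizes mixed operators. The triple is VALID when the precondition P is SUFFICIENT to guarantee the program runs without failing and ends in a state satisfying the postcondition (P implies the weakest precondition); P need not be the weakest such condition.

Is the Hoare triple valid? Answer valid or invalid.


Working backward. After the program, the postcondition 3*p + p + 8 <= 2 && m + 2*k >= 8 must hold; in canonical form it is 4*p <= -6 && 2*k + m >= 8.
Before j := p: 4*p <= -6 && 2*k + m >= 8
Before p := j + 3: 4*j <= -18 && 2*k + m >= 8
Before p := 2*j + 8: 4*j <= -18 && 2*k + m >= 8
The weakest precondition is 4*j <= -18 && 2*k + m >= 8.
Check whether 4*j <= -18 && m >= -2 && k == 1 implies it.
Countermodel: at the initial state j = -5, k = 1, m = -2, the precondition holds but the weakest precondition fails.
Answer: invalid


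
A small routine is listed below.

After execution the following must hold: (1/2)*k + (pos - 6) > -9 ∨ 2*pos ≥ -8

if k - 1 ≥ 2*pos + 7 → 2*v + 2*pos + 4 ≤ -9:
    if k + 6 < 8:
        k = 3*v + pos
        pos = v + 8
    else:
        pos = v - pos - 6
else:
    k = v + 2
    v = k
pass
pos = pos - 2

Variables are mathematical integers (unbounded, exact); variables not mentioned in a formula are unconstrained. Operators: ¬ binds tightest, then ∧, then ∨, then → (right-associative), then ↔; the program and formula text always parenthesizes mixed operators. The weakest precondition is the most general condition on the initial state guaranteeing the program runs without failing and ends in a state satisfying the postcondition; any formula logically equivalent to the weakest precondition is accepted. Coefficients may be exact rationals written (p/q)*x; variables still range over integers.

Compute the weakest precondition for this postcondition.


Working backward. After the program, the postcondition (1/2)*k + (pos - 6) > -9 ∨ 2*pos ≥ -8 must hold; in canonical form it is (1/2)*k + pos > -3 ∨ 2*pos ≥ -8.
Before pos := pos - 2: (1/2)*k + pos > -1 ∨ 2*pos ≥ -4
Before skip: (1/2)*k + pos > -1 ∨ 2*pos ≥ -4
Then branch requires (k < 2 → ((1/2)*pos + (5/2)*v > -9 ∨ 2*v ≥ -20)) ∧ ((¬(k < 2)) → ((1/2)*k + v > pos + 5 ∨ 2*v ≥ 2*pos + 8)); else branch requires pos + (1/2)*v > -2 ∨ 2*pos ≥ -4.
Before the if: ((k ≥ 2*pos + 8 → 2*pos + 2*v ≤ -13) → ((k < 2 → ((1/2)*pos + (5/2)*v > -9 ∨ 2*v ≥ -20)) ∧ ((¬(k < 2)) → ((1/2)*k + v > pos + 5 ∨ 2*v ≥ 2*pos + 8)))) ∧ ((¬(k ≥ 2*pos + 8 → 2*pos + 2*v ≤ -13)) → (pos + (1/2)*v > -2 ∨ 2*pos ≥ -4))
Answer: WP = ((k ≥ 2*pos + 8 → 2*pos + 2*v ≤ -13) → ((k < 2 → ((1/2)*pos + (5/2)*v > -9 ∨ 2*v ≥ -20)) ∧ ((¬(k < 2)) → ((1/2)*k + v > pos + 5 ∨ 2*v ≥ 2*pos + 8)))) ∧ ((¬(k ≥ 2*pos + 8 → 2*pos + 2*v ≤ -13)) → (pos + (1/2)*v > -2 ∨ 2*pos ≥ -4))


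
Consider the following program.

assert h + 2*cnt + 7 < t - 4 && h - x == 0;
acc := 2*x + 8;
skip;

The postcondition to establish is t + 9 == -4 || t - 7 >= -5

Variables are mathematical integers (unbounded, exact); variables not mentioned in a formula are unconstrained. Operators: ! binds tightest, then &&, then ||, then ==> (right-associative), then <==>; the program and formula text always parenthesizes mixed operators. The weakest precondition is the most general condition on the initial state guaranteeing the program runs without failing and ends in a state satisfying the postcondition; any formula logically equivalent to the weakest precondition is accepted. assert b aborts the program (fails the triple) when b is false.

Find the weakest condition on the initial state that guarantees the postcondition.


Working backward. After the program, the postcondition t + 9 == -4 || t - 7 >= -5 must hold; in canonical form it is t == -13 || t >= 2.
Before skip: t == -13 || t >= 2
Before acc := 2*x + 8: t == -13 || t >= 2
Before assert h + 2*cnt + 7 < t - 4 && h - x == 0: 2*cnt + h < t - 11 && h == x && (t == -13 || t >= 2)
Answer: WP = 2*cnt + h < t - 11 && h == x && (t == -13 || t >= 2)


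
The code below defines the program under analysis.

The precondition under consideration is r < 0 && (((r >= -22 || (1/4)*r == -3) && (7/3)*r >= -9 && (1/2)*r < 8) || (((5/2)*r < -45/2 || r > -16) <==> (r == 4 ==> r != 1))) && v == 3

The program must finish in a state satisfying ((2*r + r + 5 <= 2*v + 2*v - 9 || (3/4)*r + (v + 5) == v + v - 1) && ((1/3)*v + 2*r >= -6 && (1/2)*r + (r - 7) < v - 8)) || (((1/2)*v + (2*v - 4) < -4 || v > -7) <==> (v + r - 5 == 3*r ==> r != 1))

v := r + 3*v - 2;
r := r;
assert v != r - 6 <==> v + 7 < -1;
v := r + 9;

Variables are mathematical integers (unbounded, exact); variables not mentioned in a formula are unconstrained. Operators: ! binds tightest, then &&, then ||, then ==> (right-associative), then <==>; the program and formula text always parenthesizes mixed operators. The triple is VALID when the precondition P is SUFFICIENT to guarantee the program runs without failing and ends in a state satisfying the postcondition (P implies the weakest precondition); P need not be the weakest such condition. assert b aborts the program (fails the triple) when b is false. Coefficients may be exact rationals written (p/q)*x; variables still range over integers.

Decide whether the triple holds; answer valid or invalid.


Working backward. After the program, the postcondition ((2*r + r + 5 <= 2*v + 2*v - 9 || (3/4)*r + (v + 5) == v + v - 1) && ((1/3)*v + 2*r >= -6 && (1/2)*r + (r - 7) < v - 8)) || (((1/2)*v + (2*v - 4) < -4 || v > -7) <==> (v + r - 5 == 3*r ==> r != 1)) must hold; in canonical form it is ((3*r <= 4*v - 14 || (3/4)*r == v - 6) && 2*r + (1/3)*v >= -6 && (3/2)*r < v - 1) || (((5/2)*v < 0 || v > -7) <==> (v == 2*r + 5 ==> r != 1)).
Before v := r + 9: ((r >= -22 || (1/4)*r == -3) && (7/3)*r >= -9 && (1/2)*r < 8) || (((5/2)*r < -45/2 || r > -16) <==> (r == 4 ==> r != 1))
Before assert v != r - 6 <==> v + 7 < -1: (v != r - 6 <==> v < -8) && (((r >= -22 || (1/4)*r == -3) && (7/3)*r >= -9 && (1/2)*r < 8) || (((5/2)*r < -45/2 || r > -16) <==> (r == 4 ==> r != 1)))
Before r := r: (v != r - 6 <==> v < -8) && (((r >= -22 || (1/4)*r == -3) && (7/3)*r >= -9 && (1/2)*r < 8) || (((5/2)*r < -45/2 || r > -16) <==> (r == 4 ==> r != 1)))
Before v := r + 3*v - 2: (3*v != -4 <==> r + 3*v < -6) && (((r >= -22 || (1/4)*r == -3) && (7/3)*r >= -9 && (1/2)*r < 8) || (((5/2)*r < -45/2 || r > -16) <==> (r == 4 ==> r != 1)))
The weakest precondition is (3*v != -4 <==> r + 3*v < -6) && (((r >= -22 || (1/4)*r == -3) && (7/3)*r >= -9 && (1/2)*r < 8) || (((5/2)*r < -45/2 || r > -16) <==> (r == 4 ==> r != 1))).
Check whether r < 0 && (((r >= -22 || (1/4)*r == -3) && (7/3)*r >= -9 && (1/2)*r < 8) || (((5/2)*r < -45/2 || r > -16) <==> (r == 4 ==> r != 1))) && v == 3 implies it.
Countermodel: at the initial state r = -15, v = 3, the precondition holds but the weakest precondition fails.
Answer: invalid


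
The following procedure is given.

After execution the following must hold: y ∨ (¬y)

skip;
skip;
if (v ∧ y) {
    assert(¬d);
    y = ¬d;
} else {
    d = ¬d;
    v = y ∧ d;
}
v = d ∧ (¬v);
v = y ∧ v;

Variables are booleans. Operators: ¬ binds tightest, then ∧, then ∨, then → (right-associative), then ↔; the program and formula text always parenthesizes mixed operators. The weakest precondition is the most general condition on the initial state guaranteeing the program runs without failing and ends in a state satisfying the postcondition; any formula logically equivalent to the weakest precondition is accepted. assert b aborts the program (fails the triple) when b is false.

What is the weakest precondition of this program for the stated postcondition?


Working backward. After the program, the postcondition y ∨ (¬y) must hold; in canonical form it is true.
Before v := y ∧ v: true
Before v := d ∧ (¬v): true
Then branch requires ¬d; else branch requires true.
Before the if: (v ∧ y) → (¬d)
Before skip: (v ∧ y) → (¬d)
Before skip: (v ∧ y) → (¬d)
Answer: WP = (v ∧ y) → (¬d)


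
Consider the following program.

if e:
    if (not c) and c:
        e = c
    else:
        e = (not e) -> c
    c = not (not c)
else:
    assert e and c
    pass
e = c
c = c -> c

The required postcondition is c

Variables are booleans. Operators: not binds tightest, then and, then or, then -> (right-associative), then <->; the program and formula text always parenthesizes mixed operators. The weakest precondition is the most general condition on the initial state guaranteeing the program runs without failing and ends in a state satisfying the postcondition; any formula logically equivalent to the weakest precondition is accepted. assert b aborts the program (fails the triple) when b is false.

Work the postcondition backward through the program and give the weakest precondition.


Working backward. After the program, c must hold.
Before c := c -> c: true
Before e := c: true
Then branch requires true; else branch requires e and c.
Before the if: (not e) -> (e and c)
Answer: WP = (not e) -> (e and c)


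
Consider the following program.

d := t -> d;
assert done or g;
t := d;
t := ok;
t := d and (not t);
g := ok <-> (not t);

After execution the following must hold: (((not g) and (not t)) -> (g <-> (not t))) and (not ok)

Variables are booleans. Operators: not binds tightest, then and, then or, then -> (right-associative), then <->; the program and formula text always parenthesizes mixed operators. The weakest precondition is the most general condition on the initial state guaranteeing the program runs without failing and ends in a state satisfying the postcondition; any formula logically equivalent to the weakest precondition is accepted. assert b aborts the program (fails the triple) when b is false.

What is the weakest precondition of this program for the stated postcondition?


Working backward. After the program, (((not g) and (not t)) -> (g <-> (not t))) and (not ok) must hold.
Before g := ok <-> (not t): (((not (ok <-> (not t))) and (not t)) -> ((ok <-> (not t)) <-> (not t))) and (not ok)
Before t := d and (not t): (((not (ok <-> (not (d and (not t))))) and (not (d and (not t)))) -> ((ok <-> (not (d and (not t)))) <-> (not (d and (not t))))) and (not ok)
Before t := ok: (((not (ok <-> (not (d and (not ok))))) and (not (d and (not ok)))) -> ((ok <-> (not (d and (not ok)))) <-> (not (d and (not ok))))) and (not ok)
Before t := d: (((not (ok <-> (not (d and (not ok))))) and (not (d and (not ok)))) -> ((ok <-> (not (d and (not ok)))) <-> (not (d and (not ok))))) and (not ok)
Before assert done or g: (done or g) and (((not (ok <-> (not (d and (not ok))))) and (not (d and (not ok)))) -> ((ok <-> (not (d and (not ok)))) <-> (not (d and (not ok))))) and (not ok)
Before d := t -> d: (done or g) and (((not (ok <-> (not ((t -> d) and (not ok))))) and (not ((t -> d) and (not ok)))) -> ((ok <-> (not ((t -> d) and (not ok)))) <-> (not ((t -> d) and (not ok))))) and (not ok)
Answer: WP = (done or g) and (((not (ok <-> (not ((t -> d) and (not ok))))) and (not ((t -> d) and (not ok)))) -> ((ok <-> (not ((t -> d) and (not ok)))) <-> (not ((t -> d) and (not ok))))) and (not ok)


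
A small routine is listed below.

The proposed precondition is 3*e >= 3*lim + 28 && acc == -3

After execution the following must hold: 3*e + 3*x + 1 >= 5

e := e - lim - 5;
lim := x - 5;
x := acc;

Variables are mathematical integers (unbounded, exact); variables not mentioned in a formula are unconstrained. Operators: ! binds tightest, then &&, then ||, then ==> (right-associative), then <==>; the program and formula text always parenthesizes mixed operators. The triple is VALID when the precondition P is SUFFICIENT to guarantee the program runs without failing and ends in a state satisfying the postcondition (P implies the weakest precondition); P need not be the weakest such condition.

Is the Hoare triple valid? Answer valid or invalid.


Working backward. After the program, the postcondition 3*e + 3*x + 1 >= 5 must hold; in canonical form it is 3*e + 3*x >= 4.
Before x := acc: 3*acc + 3*e >= 4
Before lim := x - 5: 3*acc + 3*e >= 4
Before e := e - lim - 5: 3*acc + 3*e >= 3*lim + 19
The weakest precondition is 3*acc + 3*e >= 3*lim + 19.
Check whether 3*e >= 3*lim + 28 && acc == -3 implies it.
Every state satisfying the precondition satisfies the weakest precondition: the implication holds.
Answer: valid


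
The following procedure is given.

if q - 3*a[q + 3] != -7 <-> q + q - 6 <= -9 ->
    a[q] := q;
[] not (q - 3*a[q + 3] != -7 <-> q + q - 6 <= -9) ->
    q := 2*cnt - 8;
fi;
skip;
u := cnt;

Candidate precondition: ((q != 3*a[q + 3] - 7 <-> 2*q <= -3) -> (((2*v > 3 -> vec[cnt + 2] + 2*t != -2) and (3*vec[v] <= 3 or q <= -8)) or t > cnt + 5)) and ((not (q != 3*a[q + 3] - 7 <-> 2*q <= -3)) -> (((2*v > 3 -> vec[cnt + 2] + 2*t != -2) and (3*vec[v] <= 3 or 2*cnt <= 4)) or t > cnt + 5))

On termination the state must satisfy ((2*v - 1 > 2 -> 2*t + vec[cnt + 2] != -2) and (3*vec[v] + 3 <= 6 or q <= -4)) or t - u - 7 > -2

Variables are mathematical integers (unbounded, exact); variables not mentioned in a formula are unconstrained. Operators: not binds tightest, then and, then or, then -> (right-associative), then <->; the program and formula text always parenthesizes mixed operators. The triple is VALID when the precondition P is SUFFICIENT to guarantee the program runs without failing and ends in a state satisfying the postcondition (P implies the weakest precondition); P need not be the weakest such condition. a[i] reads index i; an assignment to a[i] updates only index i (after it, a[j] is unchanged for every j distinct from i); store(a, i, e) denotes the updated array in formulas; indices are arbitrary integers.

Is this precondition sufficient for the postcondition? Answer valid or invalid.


Working backward. After the program, the postcondition ((2*v - 1 > 2 -> 2*t + vec[cnt + 2] != -2) and (3*vec[v] + 3 <= 6 or q <= -4)) or t - u - 7 > -2 must hold; in canonical form it is ((2*v > 3 -> vec[cnt + 2] + 2*t != -2) and (3*vec[v] <= 3 or q <= -4)) or t > u + 5.
Before u := cnt: ((2*v > 3 -> vec[cnt + 2] + 2*t != -2) and (3*vec[v] <= 3 or q <= -4)) or t > cnt + 5
Before skip: ((2*v > 3 -> vec[cnt + 2] + 2*t != -2) and (3*vec[v] <= 3 or q <= -4)) or t > cnt + 5
Then branch requires ((2*v > 3 -> vec[cnt + 2] + 2*t != -2) and (3*vec[v] <= 3 or q <= -4)) or t > cnt + 5; else branch requires ((2*v > 3 -> vec[cnt + 2] + 2*t != -2) and (3*vec[v] <= 3 or 2*cnt <= 4)) or t > cnt + 5.
Before the if: ((q != 3*a[q + 3] - 7 <-> 2*q <= -3) -> (((2*v > 3 -> vec[cnt + 2] + 2*t != -2) and (3*vec[v] <= 3 or q <= -4)) or t > cnt + 5)) and ((not (q != 3*a[q + 3] - 7 <-> 2*q <= -3)) -> (((2*v > 3 -> vec[cnt + 2] + 2*t != -2) and (3*vec[v] <= 3 or 2*cnt <= 4)) or t > cnt + 5))
The weakest precondition is ((q != 3*a[q + 3] - 7 <-> 2*q <= -3) -> (((2*v > 3 -> vec[cnt + 2] + 2*t != -2) and (3*vec[v] <= 3 or q <= -4)) or t > cnt + 5)) and ((not (q != 3*a[q + 3] - 7 <-> 2*q <= -3)) -> (((2*v > 3 -> vec[cnt + 2] + 2*t != -2) and (3*vec[v] <= 3 or 2*cnt <= 4)) or t > cnt + 5)).
Check whether ((q != 3*a[q + 3] - 7 <-> 2*q <= -3) -> (((2*v > 3 -> vec[cnt + 2] + 2*t != -2) and (3*vec[v] <= 3 or q <= -8)) or t > cnt + 5)) and ((not (q != 3*a[q + 3] - 7 <-> 2*q <= -3)) -> (((2*v > 3 -> vec[cnt + 2] + 2*t != -2) and (3*vec[v] <= 3 or 2*cnt <= 4)) or t > cnt + 5)) implies it.
Every state satisfying the precondition satisfies the weakest precondition: the implication holds.
Answer: valid


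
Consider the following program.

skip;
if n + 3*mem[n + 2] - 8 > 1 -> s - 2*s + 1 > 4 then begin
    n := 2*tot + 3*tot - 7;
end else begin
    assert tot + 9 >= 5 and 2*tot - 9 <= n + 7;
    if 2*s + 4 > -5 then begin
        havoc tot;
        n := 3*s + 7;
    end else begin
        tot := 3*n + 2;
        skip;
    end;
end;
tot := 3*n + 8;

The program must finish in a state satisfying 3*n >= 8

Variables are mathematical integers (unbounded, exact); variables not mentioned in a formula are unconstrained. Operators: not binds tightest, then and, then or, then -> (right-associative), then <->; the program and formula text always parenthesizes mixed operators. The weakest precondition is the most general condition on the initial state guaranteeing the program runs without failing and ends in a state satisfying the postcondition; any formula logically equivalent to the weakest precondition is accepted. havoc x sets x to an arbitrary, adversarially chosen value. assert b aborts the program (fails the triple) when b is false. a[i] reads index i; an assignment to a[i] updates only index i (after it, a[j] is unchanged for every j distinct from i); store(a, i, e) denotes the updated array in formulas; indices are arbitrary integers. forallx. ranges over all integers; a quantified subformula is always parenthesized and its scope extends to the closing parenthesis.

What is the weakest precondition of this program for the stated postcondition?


Working backward. After the program, 3*n >= 8 must hold.
Before tot := 3*n + 8: 3*n >= 8
Then branch requires 15*tot >= 29; else branch requires tot >= -4 and 2*tot <= n + 16 and (2*s > -9 -> 9*s >= -13) and ((not (2*s > -9)) -> 3*n >= 8).
Before the if: ((3*mem[n + 2] + n > 9 -> s < -3) -> 15*tot >= 29) and ((not (3*mem[n + 2] + n > 9 -> s < -3)) -> (tot >= -4 and 2*tot <= n + 16 and (2*s > -9 -> 9*s >= -13) and ((not (2*s > -9)) -> 3*n >= 8)))
Before skip: ((3*mem[n + 2] + n > 9 -> s < -3) -> 15*tot >= 29) and ((not (3*mem[n + 2] + n > 9 -> s < -3)) -> (tot >= -4 and 2*tot <= n + 16 and (2*s > -9 -> 9*s >= -13) and ((not (2*s > -9)) -> 3*n >= 8)))
Answer: WP = ((3*mem[n + 2] + n > 9 -> s < -3) -> 15*tot >= 29) and ((not (3*mem[n + 2] + n > 9 -> s < -3)) -> (tot >= -4 and 2*tot <= n + 16 and (2*s > -9 -> 9*s >= -13) and ((not (2*s > -9)) -> 3*n >= 8)))


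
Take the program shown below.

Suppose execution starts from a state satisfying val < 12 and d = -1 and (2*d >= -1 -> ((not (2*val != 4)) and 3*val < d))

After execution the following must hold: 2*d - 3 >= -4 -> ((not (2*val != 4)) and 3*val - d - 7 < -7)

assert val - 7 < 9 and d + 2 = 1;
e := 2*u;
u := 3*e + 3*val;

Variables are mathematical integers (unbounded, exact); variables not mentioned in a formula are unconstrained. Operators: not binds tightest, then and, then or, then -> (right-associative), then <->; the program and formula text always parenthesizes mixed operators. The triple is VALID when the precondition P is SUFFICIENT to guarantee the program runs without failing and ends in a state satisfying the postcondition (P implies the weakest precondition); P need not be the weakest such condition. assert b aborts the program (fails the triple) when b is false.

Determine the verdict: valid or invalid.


Working backward. After the program, the postcondition 2*d - 3 >= -4 -> ((not (2*val != 4)) and 3*val - d - 7 < -7) must hold; in canonical form it is 2*d >= -1 -> ((not (2*val != 4)) and 3*val < d).
Before u := 3*e + 3*val: 2*d >= -1 -> ((not (2*val != 4)) and 3*val < d)
Before e := 2*u: 2*d >= -1 -> ((not (2*val != 4)) and 3*val < d)
Before assert val - 7 < 9 and d + 2 = 1: val < 16 and d = -1 and (2*d >= -1 -> ((not (2*val != 4)) and 3*val < d))
The weakest precondition is val < 16 and d = -1 and (2*d >= -1 -> ((not (2*val != 4)) and 3*val < d)).
Check whether val < 12 and d = -1 and (2*d >= -1 -> ((not (2*val != 4)) and 3*val < d)) implies it.
Every state satisfying the precondition satisfies the weakest precondition: the implication holds.
Answer: valid


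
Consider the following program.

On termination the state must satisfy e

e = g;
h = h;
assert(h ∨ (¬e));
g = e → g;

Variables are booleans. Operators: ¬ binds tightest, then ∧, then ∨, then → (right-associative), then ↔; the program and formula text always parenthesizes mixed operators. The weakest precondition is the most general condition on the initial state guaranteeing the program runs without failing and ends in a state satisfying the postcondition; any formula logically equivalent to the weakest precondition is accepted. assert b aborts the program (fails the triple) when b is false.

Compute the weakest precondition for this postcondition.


Working backward. After the program, e must hold.
Before g := e → g: e
Before assert h ∨ (¬e): (h ∨ (¬e)) ∧ e
Before h := h: (h ∨ (¬e)) ∧ e
Before e := g: (h ∨ (¬g)) ∧ g
Answer: WP = (h ∨ (¬g)) ∧ g


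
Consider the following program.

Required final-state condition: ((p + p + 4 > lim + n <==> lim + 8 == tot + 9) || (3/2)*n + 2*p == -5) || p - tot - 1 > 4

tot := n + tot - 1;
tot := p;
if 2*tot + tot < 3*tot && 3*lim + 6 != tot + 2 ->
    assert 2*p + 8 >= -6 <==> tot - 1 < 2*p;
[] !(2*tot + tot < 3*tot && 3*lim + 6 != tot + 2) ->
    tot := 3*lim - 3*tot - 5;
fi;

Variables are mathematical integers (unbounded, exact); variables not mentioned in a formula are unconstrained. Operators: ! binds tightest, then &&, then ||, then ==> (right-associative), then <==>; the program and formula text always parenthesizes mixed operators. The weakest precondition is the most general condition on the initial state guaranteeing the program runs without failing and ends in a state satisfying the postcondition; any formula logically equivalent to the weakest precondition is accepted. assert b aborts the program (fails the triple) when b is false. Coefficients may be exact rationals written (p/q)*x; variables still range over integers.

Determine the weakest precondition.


Working backward. After the program, the postcondition ((p + p + 4 > lim + n <==> lim + 8 == tot + 9) || (3/2)*n + 2*p == -5) || p - tot - 1 > 4 must hold; in canonical form it is (2*p > lim + n - 4 <==> lim == tot + 1) || (3/2)*n + 2*p == -5 || p > tot + 5.
Then branch requires (2*p >= -14 <==> tot < 2*p + 1) && ((2*p > lim + n - 4 <==> lim == tot + 1) || (3/2)*n + 2*p == -5 || p > tot + 5); else branch requires (2*p > lim + n - 4 <==> 3*tot == 2*lim - 4) || (3/2)*n + 2*p == -5 || p + 3*tot > 3*lim.
Before the if: (2*p > lim + n - 4 <==> 3*tot == 2*lim - 4) || (3/2)*n + 2*p == -5 || p + 3*tot > 3*lim
Before tot := p: (2*p > lim + n - 4 <==> 3*p == 2*lim - 4) || (3/2)*n + 2*p == -5 || 4*p > 3*lim
Before tot := n + tot - 1: (2*p > lim + n - 4 <==> 3*p == 2*lim - 4) || (3/2)*n + 2*p == -5 || 4*p > 3*lim
Answer: WP = (2*p > lim + n - 4 <==> 3*p == 2*lim - 4) || (3/2)*n + 2*p == -5 || 4*p > 3*lim


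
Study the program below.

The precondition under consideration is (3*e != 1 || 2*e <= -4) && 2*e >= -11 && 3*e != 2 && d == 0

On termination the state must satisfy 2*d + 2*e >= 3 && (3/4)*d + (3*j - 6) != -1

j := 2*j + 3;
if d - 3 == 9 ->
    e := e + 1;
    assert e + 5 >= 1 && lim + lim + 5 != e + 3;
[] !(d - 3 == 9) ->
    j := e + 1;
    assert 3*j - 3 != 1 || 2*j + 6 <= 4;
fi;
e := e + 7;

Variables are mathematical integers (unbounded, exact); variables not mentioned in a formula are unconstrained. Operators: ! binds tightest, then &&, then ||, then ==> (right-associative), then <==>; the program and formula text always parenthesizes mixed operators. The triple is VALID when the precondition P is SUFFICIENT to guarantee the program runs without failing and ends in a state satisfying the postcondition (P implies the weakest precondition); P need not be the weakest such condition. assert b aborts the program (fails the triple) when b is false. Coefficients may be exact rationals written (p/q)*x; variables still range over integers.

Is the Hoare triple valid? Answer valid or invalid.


Working backward. After the program, the postcondition 2*d + 2*e >= 3 && (3/4)*d + (3*j - 6) != -1 must hold; in canonical form it is 2*d + 2*e >= 3 && (3/4)*d + 3*j != 5.
Before e := e + 7: 2*d + 2*e >= -11 && (3/4)*d + 3*j != 5
Then branch requires e >= -5 && 2*lim != e - 1 && 2*d + 2*e >= -13 && (3/4)*d + 3*j != 5; else branch requires (3*e != 1 || 2*e <= -4) && 2*d + 2*e >= -11 && (3/4)*d + 3*e != 2.
Before the if: (d == 12 ==> (e >= -5 && 2*lim != e - 1 && 2*d + 2*e >= -13 && (3/4)*d + 3*j != 5)) && ((!(d == 12)) ==> ((3*e != 1 || 2*e <= -4) && 2*d + 2*e >= -11 && (3/4)*d + 3*e != 2))
Before j := 2*j + 3: (d == 12 ==> (e >= -5 && 2*lim != e - 1 && 2*d + 2*e >= -13 && (3/4)*d + 6*j != -4)) && ((!(d == 12)) ==> ((3*e != 1 || 2*e <= -4) && 2*d + 2*e >= -11 && (3/4)*d + 3*e != 2))
The weakest precondition is (d == 12 ==> (e >= -5 && 2*lim != e - 1 && 2*d + 2*e >= -13 && (3/4)*d + 6*j != -4)) && ((!(d == 12)) ==> ((3*e != 1 || 2*e <= -4) && 2*d + 2*e >= -11 && (3/4)*d + 3*e != 2)).
Check whether (3*e != 1 || 2*e <= -4) && 2*e >= -11 && 3*e != 2 && d == 0 implies it.
Every state satisfying the precondition satisfies the weakest precondition: the implication holds.
Answer: valid


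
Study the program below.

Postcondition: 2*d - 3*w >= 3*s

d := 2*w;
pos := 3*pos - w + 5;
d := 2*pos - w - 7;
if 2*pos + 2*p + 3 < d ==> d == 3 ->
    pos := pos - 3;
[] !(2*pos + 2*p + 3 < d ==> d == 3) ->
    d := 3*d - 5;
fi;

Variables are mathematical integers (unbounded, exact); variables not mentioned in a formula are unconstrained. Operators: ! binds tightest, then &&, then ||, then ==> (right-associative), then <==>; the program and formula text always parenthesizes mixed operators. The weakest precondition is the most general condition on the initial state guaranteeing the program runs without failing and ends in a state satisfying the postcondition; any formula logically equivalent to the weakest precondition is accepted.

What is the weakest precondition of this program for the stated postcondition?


Working backward. After the program, the postcondition 2*d - 3*w >= 3*s must hold; in canonical form it is 2*d >= 3*s + 3*w.
Then branch requires 2*d >= 3*s + 3*w; else branch requires 6*d >= 3*s + 3*w + 10.
Before the if: ((2*p + 2*pos < d - 3 ==> d == 3) ==> 2*d >= 3*s + 3*w) && ((!(2*p + 2*pos < d - 3 ==> d == 3)) ==> 6*d >= 3*s + 3*w + 10)
Before d := 2*pos - w - 7: ((2*p + w < -10 ==> 2*pos == w + 10) ==> 4*pos >= 3*s + 5*w + 14) && ((!(2*p + w < -10 ==> 2*pos == w + 10)) ==> 12*pos >= 3*s + 9*w + 52)
Before pos := 3*pos - w + 5: ((2*p + w < -10 ==> 6*pos == 3*w) ==> 12*pos >= 3*s + 9*w - 6) && ((!(2*p + w < -10 ==> 6*pos == 3*w)) ==> 36*pos >= 3*s + 21*w - 8)
Before d := 2*w: ((2*p + w < -10 ==> 6*pos == 3*w) ==> 12*pos >= 3*s + 9*w - 6) && ((!(2*p + w < -10 ==> 6*pos == 3*w)) ==> 36*pos >= 3*s + 21*w - 8)
Answer: WP = ((2*p + w < -10 ==> 6*pos == 3*w) ==> 12*pos >= 3*s + 9*w - 6) && ((!(2*p + w < -10 ==> 6*pos == 3*w)) ==> 36*pos >= 3*s + 21*w - 8)


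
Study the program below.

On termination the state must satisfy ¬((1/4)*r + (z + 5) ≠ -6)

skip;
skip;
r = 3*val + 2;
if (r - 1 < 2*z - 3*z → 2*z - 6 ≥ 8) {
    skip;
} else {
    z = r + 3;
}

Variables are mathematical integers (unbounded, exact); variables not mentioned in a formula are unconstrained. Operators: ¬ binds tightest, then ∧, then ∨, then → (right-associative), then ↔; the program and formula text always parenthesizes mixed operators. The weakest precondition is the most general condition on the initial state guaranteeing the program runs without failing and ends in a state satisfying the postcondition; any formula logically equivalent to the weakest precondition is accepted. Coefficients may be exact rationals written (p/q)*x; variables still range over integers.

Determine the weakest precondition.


Working backward. After the program, the postcondition ¬((1/4)*r + (z + 5) ≠ -6) must hold; in canonical form it is ¬((1/4)*r + z ≠ -11).
Then branch requires ¬((1/4)*r + z ≠ -11); else branch requires ¬((5/4)*r ≠ -14).
Before the if: ((r + z < 1 → 2*z ≥ 14) → (¬((1/4)*r + z ≠ -11))) ∧ ((¬(r + z < 1 → 2*z ≥ 14)) → (¬((5/4)*r ≠ -14)))
Before r := 3*val + 2: ((3*val + z < -1 → 2*z ≥ 14) → (¬((3/4)*val + z ≠ -23/2))) ∧ ((¬(3*val + z < -1 → 2*z ≥ 14)) → (¬((15/4)*val ≠ -33/2)))
Before skip: ((3*val + z < -1 → 2*z ≥ 14) → (¬((3/4)*val + z ≠ -23/2))) ∧ ((¬(3*val + z < -1 → 2*z ≥ 14)) → (¬((15/4)*val ≠ -33/2)))
Before skip: ((3*val + z < -1 → 2*z ≥ 14) → (¬((3/4)*val + z ≠ -23/2))) ∧ ((¬(3*val + z < -1 → 2*z ≥ 14)) → (¬((15/4)*val ≠ -33/2)))
Answer: WP = ((3*val + z < -1 → 2*z ≥ 14) → (¬((3/4)*val + z ≠ -23/2))) ∧ ((¬(3*val + z < -1 → 2*z ≥ 14)) → (¬((15/4)*val ≠ -33/2)))


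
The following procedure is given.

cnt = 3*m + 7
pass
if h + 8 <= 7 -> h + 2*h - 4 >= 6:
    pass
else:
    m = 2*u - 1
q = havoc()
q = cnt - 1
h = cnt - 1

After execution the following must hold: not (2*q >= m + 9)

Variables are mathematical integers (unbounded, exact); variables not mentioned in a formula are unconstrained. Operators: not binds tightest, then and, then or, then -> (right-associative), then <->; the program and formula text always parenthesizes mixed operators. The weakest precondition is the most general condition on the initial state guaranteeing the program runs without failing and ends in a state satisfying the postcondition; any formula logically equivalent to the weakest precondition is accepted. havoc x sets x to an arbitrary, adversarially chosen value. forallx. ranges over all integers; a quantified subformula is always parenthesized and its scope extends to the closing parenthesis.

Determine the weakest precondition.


Working backward. After the program, not (2*q >= m + 9) must hold.
Before h := cnt - 1: not (2*q >= m + 9)
Before q := cnt - 1: not (2*cnt >= m + 11)
Before havoc q: not (2*cnt >= m + 11)
Then branch requires not (2*cnt >= m + 11); else branch requires not (2*cnt >= 2*u + 10).
Before the if: ((h <= -1 -> 3*h >= 10) -> (not (2*cnt >= m + 11))) and ((not (h <= -1 -> 3*h >= 10)) -> (not (2*cnt >= 2*u + 10)))
Before skip: ((h <= -1 -> 3*h >= 10) -> (not (2*cnt >= m + 11))) and ((not (h <= -1 -> 3*h >= 10)) -> (not (2*cnt >= 2*u + 10)))
Before cnt := 3*m + 7: ((h <= -1 -> 3*h >= 10) -> (not (5*m >= -3))) and ((not (h <= -1 -> 3*h >= 10)) -> (not (6*m >= 2*u - 4)))
Answer: WP = ((h <= -1 -> 3*h >= 10) -> (not (5*m >= -3))) and ((not (h <= -1 -> 3*h >= 10)) -> (not (6*m >= 2*u - 4)))


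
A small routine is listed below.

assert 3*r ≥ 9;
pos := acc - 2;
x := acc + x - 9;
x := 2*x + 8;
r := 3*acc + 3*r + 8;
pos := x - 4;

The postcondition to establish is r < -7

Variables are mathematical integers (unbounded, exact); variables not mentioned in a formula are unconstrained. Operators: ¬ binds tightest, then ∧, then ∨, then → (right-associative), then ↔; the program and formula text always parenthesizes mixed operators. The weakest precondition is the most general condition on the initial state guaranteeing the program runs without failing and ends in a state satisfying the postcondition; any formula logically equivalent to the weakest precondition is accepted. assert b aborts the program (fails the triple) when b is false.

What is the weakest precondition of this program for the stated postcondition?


Working backward. After the program, r < -7 must hold.
Before pos := x - 4: r < -7
Before r := 3*acc + 3*r + 8: 3*acc + 3*r < -15
Before x := 2*x + 8: 3*acc + 3*r < -15
Before x := acc + x - 9: 3*acc + 3*r < -15
Before pos := acc - 2: 3*acc + 3*r < -15
Before assert 3*r ≥ 9: 3*r ≥ 9 ∧ 3*acc + 3*r < -15
Answer: WP = 3*r ≥ 9 ∧ 3*acc + 3*r < -15


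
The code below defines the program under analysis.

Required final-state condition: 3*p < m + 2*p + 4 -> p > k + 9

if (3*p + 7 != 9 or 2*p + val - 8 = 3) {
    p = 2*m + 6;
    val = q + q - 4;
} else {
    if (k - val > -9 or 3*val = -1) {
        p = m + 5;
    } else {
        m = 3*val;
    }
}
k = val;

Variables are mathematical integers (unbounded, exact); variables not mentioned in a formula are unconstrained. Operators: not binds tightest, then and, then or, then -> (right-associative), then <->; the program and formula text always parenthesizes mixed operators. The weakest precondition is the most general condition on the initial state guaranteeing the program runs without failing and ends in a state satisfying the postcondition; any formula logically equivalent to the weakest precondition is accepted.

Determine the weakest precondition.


Working backward. After the program, the postcondition 3*p < m + 2*p + 4 -> p > k + 9 must hold; in canonical form it is p < m + 4 -> p > k + 9.
Before k := val: p < m + 4 -> p > val + 9
Then branch requires m < -2 -> 2*m > 2*q - 1; else branch requires (not (k > val - 9 or 3*val = -1)) -> (p < 3*val + 4 -> p > val + 9).
Before the if: ((3*p != 2 or 2*p + val = 11) -> (m < -2 -> 2*m > 2*q - 1)) and ((not (3*p != 2 or 2*p + val = 11)) -> ((not (k > val - 9 or 3*val = -1)) -> (p < 3*val + 4 -> p > val + 9)))
Answer: WP = ((3*p != 2 or 2*p + val = 11) -> (m < -2 -> 2*m > 2*q - 1)) and ((not (3*p != 2 or 2*p + val = 11)) -> ((not (k > val - 9 or 3*val = -1)) -> (p < 3*val + 4 -> p > val + 9)))


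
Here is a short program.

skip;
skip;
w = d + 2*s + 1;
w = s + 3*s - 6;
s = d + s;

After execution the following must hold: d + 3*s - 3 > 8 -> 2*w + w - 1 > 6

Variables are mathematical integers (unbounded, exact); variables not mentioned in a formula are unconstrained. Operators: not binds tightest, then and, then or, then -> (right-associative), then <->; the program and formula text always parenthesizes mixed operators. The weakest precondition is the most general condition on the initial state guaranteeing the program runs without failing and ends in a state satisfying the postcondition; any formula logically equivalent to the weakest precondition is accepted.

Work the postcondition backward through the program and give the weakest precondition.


Working backward. After the program, the postcondition d + 3*s - 3 > 8 -> 2*w + w - 1 > 6 must hold; in canonical form it is d + 3*s > 11 -> 3*w > 7.
Before s := d + s: 4*d + 3*s > 11 -> 3*w > 7
Before w := s + 3*s - 6: 4*d + 3*s > 11 -> 12*s > 25
Before w := d + 2*s + 1: 4*d + 3*s > 11 -> 12*s > 25
Before skip: 4*d + 3*s > 11 -> 12*s > 25
Before skip: 4*d + 3*s > 11 -> 12*s > 25
Answer: WP = 4*d + 3*s > 11 -> 12*s > 25
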